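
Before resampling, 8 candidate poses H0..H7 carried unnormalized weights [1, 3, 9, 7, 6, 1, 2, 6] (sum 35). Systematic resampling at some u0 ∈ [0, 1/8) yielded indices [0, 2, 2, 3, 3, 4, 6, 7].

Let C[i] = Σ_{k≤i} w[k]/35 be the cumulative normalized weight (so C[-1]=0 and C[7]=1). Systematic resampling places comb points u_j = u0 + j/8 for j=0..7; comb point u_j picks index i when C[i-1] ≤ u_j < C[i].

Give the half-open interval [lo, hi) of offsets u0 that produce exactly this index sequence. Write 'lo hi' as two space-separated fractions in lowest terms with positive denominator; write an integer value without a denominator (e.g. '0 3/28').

3/140 1/35

C = [1/35, 4/35, 13/35, 4/7, 26/35, 27/35, 29/35, 1]
j=0 picked index 0: u0 ∈ [0, 1/35)
j=1 picked index 2: u0 ∈ [-3/280, 69/280)
j=2 picked index 2: u0 ∈ [-19/140, 17/140)
j=3 picked index 3: u0 ∈ [-1/280, 11/56)
j=4 picked index 3: u0 ∈ [-9/70, 1/14)
j=5 picked index 4: u0 ∈ [-3/56, 33/280)
j=6 picked index 6: u0 ∈ [3/140, 11/140)
j=7 picked index 7: u0 ∈ [-13/280, 1/8)
intersection: [3/140, 1/35)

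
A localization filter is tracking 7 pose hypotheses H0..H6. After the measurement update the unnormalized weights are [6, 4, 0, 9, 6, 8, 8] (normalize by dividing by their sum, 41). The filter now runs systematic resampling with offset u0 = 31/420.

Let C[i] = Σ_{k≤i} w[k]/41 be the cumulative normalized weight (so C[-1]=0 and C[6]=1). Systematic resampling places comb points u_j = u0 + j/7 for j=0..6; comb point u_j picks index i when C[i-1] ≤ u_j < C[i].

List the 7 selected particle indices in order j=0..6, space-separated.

C = [6/41, 10/41, 10/41, 19/41, 25/41, 33/41, 1]
j=0: u_0=31/420 ∈ [0, 6/41) → index 0
j=1: u_1=13/60 ∈ [6/41, 10/41) → index 1
j=2: u_2=151/420 ∈ [10/41, 19/41) → index 3
j=3: u_3=211/420 ∈ [19/41, 25/41) → index 4
j=4: u_4=271/420 ∈ [25/41, 33/41) → index 5
j=5: u_5=331/420 ∈ [25/41, 33/41) → index 5
j=6: u_6=391/420 ∈ [33/41, 1) → index 6

0 1 3 4 5 5 6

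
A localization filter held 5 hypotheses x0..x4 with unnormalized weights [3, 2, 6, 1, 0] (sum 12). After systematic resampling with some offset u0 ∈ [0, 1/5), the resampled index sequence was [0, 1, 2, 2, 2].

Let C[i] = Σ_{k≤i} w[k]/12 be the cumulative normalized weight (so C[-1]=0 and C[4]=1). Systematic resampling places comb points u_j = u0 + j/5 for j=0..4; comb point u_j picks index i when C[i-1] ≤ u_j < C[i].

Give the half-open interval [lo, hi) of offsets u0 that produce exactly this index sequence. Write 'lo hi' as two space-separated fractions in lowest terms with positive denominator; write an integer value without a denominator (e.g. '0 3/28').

C = [1/4, 5/12, 11/12, 1, 1]
j=0 picked index 0: u0 ∈ [0, 1/4)
j=1 picked index 1: u0 ∈ [1/20, 13/60)
j=2 picked index 2: u0 ∈ [1/60, 31/60)
j=3 picked index 2: u0 ∈ [-11/60, 19/60)
j=4 picked index 2: u0 ∈ [-23/60, 7/60)
intersection: [1/20, 7/60)

1/20 7/60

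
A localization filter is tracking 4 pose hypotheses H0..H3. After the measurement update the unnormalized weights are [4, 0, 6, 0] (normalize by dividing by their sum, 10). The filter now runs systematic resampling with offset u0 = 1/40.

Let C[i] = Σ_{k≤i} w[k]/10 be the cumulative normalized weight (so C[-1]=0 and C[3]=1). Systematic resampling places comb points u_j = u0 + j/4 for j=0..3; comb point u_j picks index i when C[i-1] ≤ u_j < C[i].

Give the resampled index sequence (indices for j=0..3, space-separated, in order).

C = [2/5, 2/5, 1, 1]
j=0: u_0=1/40 ∈ [0, 2/5) → index 0
j=1: u_1=11/40 ∈ [0, 2/5) → index 0
j=2: u_2=21/40 ∈ [2/5, 1) → index 2
j=3: u_3=31/40 ∈ [2/5, 1) → index 2

0 0 2 2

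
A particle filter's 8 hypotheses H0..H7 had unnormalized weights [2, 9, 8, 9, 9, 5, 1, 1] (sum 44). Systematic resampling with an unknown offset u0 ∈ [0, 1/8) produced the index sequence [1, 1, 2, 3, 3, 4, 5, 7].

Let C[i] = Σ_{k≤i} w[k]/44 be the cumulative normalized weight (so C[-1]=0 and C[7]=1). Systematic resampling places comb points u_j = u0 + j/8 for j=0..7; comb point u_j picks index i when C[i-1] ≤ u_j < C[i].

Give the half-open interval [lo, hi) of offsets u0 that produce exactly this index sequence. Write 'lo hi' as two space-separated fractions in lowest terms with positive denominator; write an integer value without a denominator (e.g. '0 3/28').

C = [1/22, 1/4, 19/44, 7/11, 37/44, 21/22, 43/44, 1]
j=0 picked index 1: u0 ∈ [1/22, 1/4)
j=1 picked index 1: u0 ∈ [-7/88, 1/8)
j=2 picked index 2: u0 ∈ [0, 2/11)
j=3 picked index 3: u0 ∈ [5/88, 23/88)
j=4 picked index 3: u0 ∈ [-3/44, 3/22)
j=5 picked index 4: u0 ∈ [1/88, 19/88)
j=6 picked index 5: u0 ∈ [1/11, 9/44)
j=7 picked index 7: u0 ∈ [9/88, 1/8)
intersection: [9/88, 1/8)

9/88 1/8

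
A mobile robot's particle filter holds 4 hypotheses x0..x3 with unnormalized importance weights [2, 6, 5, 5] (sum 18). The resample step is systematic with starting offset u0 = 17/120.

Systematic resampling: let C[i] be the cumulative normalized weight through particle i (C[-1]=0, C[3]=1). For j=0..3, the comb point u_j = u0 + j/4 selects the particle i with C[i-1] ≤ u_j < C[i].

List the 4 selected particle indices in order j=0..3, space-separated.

C = [1/9, 4/9, 13/18, 1]
j=0: u_0=17/120 ∈ [1/9, 4/9) → index 1
j=1: u_1=47/120 ∈ [1/9, 4/9) → index 1
j=2: u_2=77/120 ∈ [4/9, 13/18) → index 2
j=3: u_3=107/120 ∈ [13/18, 1) → index 3

1 1 2 3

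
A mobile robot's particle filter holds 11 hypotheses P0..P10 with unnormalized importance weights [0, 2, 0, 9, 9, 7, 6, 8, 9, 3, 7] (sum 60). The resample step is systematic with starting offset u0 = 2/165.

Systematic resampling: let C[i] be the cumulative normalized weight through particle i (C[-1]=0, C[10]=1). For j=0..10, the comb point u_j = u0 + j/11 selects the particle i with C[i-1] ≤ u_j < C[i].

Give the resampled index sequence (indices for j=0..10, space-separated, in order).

1 3 4 4 5 6 7 7 8 8 10

C = [0, 1/30, 1/30, 11/60, 1/3, 9/20, 11/20, 41/60, 5/6, 53/60, 1]
j=0: u_0=2/165 ∈ [0, 1/30) → index 1
j=1: u_1=17/165 ∈ [1/30, 11/60) → index 3
j=2: u_2=32/165 ∈ [11/60, 1/3) → index 4
j=3: u_3=47/165 ∈ [11/60, 1/3) → index 4
j=4: u_4=62/165 ∈ [1/3, 9/20) → index 5
j=5: u_5=7/15 ∈ [9/20, 11/20) → index 6
j=6: u_6=92/165 ∈ [11/20, 41/60) → index 7
j=7: u_7=107/165 ∈ [11/20, 41/60) → index 7
j=8: u_8=122/165 ∈ [41/60, 5/6) → index 8
j=9: u_9=137/165 ∈ [41/60, 5/6) → index 8
j=10: u_10=152/165 ∈ [53/60, 1) → index 10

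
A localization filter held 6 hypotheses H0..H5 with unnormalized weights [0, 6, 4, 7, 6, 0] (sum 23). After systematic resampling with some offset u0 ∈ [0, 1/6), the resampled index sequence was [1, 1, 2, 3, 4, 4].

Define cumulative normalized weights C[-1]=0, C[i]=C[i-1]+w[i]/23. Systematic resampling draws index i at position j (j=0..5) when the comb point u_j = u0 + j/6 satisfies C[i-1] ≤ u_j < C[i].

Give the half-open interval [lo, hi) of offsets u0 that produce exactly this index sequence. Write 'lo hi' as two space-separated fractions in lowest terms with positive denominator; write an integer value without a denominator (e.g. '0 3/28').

C = [0, 6/23, 10/23, 17/23, 1, 1]
j=0 picked index 1: u0 ∈ [0, 6/23)
j=1 picked index 1: u0 ∈ [-1/6, 13/138)
j=2 picked index 2: u0 ∈ [-5/69, 7/69)
j=3 picked index 3: u0 ∈ [-3/46, 11/46)
j=4 picked index 4: u0 ∈ [5/69, 1/3)
j=5 picked index 4: u0 ∈ [-13/138, 1/6)
intersection: [5/69, 13/138)

5/69 13/138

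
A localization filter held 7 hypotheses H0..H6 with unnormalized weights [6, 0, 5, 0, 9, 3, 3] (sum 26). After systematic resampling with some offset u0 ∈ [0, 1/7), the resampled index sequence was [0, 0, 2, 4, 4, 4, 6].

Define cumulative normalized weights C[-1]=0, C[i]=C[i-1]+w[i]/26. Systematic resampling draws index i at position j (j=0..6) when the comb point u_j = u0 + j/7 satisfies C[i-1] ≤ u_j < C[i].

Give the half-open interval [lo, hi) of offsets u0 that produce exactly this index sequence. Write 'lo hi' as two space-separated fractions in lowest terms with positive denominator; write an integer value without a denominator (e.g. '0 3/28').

5/182 5/91

C = [3/13, 3/13, 11/26, 11/26, 10/13, 23/26, 1]
j=0 picked index 0: u0 ∈ [0, 3/13)
j=1 picked index 0: u0 ∈ [-1/7, 8/91)
j=2 picked index 2: u0 ∈ [-5/91, 25/182)
j=3 picked index 4: u0 ∈ [-1/182, 31/91)
j=4 picked index 4: u0 ∈ [-27/182, 18/91)
j=5 picked index 4: u0 ∈ [-53/182, 5/91)
j=6 picked index 6: u0 ∈ [5/182, 1/7)
intersection: [5/182, 5/91)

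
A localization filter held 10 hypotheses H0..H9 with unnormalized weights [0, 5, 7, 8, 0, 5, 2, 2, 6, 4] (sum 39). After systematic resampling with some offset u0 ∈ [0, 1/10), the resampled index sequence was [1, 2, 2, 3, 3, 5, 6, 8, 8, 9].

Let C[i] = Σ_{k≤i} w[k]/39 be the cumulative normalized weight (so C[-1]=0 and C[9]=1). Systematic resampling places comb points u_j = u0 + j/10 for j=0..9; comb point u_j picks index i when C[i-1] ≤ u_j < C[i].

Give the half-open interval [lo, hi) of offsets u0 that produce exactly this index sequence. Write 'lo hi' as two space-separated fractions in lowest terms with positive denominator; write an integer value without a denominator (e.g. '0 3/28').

17/390 6/65

C = [0, 5/39, 4/13, 20/39, 20/39, 25/39, 9/13, 29/39, 35/39, 1]
j=0 picked index 1: u0 ∈ [0, 5/39)
j=1 picked index 2: u0 ∈ [11/390, 27/130)
j=2 picked index 2: u0 ∈ [-14/195, 7/65)
j=3 picked index 3: u0 ∈ [1/130, 83/390)
j=4 picked index 3: u0 ∈ [-6/65, 22/195)
j=5 picked index 5: u0 ∈ [1/78, 11/78)
j=6 picked index 6: u0 ∈ [8/195, 6/65)
j=7 picked index 8: u0 ∈ [17/390, 77/390)
j=8 picked index 8: u0 ∈ [-11/195, 19/195)
j=9 picked index 9: u0 ∈ [-1/390, 1/10)
intersection: [17/390, 6/65)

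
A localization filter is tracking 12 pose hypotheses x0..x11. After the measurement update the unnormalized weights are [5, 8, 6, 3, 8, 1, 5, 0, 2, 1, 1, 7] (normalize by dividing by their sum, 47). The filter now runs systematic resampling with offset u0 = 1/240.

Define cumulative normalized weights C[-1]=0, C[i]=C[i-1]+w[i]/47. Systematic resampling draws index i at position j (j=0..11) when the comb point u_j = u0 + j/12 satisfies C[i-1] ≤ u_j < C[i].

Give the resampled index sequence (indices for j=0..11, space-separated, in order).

C = [5/47, 13/47, 19/47, 22/47, 30/47, 31/47, 36/47, 36/47, 38/47, 39/47, 40/47, 1]
j=0: u_0=1/240 ∈ [0, 5/47) → index 0
j=1: u_1=7/80 ∈ [0, 5/47) → index 0
j=2: u_2=41/240 ∈ [5/47, 13/47) → index 1
j=3: u_3=61/240 ∈ [5/47, 13/47) → index 1
j=4: u_4=27/80 ∈ [13/47, 19/47) → index 2
j=5: u_5=101/240 ∈ [19/47, 22/47) → index 3
j=6: u_6=121/240 ∈ [22/47, 30/47) → index 4
j=7: u_7=47/80 ∈ [22/47, 30/47) → index 4
j=8: u_8=161/240 ∈ [31/47, 36/47) → index 6
j=9: u_9=181/240 ∈ [31/47, 36/47) → index 6
j=10: u_10=67/80 ∈ [39/47, 40/47) → index 10
j=11: u_11=221/240 ∈ [40/47, 1) → index 11

0 0 1 1 2 3 4 4 6 6 10 11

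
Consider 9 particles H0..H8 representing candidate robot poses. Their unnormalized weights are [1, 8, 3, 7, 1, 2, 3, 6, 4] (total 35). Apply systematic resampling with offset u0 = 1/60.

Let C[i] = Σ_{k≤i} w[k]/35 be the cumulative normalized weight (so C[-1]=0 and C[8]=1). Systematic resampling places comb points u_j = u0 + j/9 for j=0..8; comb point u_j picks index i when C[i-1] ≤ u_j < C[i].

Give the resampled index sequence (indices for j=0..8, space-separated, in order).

0 1 1 3 3 5 6 7 8

C = [1/35, 9/35, 12/35, 19/35, 4/7, 22/35, 5/7, 31/35, 1]
j=0: u_0=1/60 ∈ [0, 1/35) → index 0
j=1: u_1=23/180 ∈ [1/35, 9/35) → index 1
j=2: u_2=43/180 ∈ [1/35, 9/35) → index 1
j=3: u_3=7/20 ∈ [12/35, 19/35) → index 3
j=4: u_4=83/180 ∈ [12/35, 19/35) → index 3
j=5: u_5=103/180 ∈ [4/7, 22/35) → index 5
j=6: u_6=41/60 ∈ [22/35, 5/7) → index 6
j=7: u_7=143/180 ∈ [5/7, 31/35) → index 7
j=8: u_8=163/180 ∈ [31/35, 1) → index 8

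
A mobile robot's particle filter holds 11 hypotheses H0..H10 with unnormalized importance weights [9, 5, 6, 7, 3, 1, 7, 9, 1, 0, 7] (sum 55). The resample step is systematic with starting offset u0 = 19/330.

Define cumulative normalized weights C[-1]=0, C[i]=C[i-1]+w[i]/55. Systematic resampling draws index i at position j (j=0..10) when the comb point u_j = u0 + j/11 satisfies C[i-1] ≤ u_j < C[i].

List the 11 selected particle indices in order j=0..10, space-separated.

0 0 1 2 3 4 6 7 7 10 10

C = [9/55, 14/55, 4/11, 27/55, 6/11, 31/55, 38/55, 47/55, 48/55, 48/55, 1]
j=0: u_0=19/330 ∈ [0, 9/55) → index 0
j=1: u_1=49/330 ∈ [0, 9/55) → index 0
j=2: u_2=79/330 ∈ [9/55, 14/55) → index 1
j=3: u_3=109/330 ∈ [14/55, 4/11) → index 2
j=4: u_4=139/330 ∈ [4/11, 27/55) → index 3
j=5: u_5=169/330 ∈ [27/55, 6/11) → index 4
j=6: u_6=199/330 ∈ [31/55, 38/55) → index 6
j=7: u_7=229/330 ∈ [38/55, 47/55) → index 7
j=8: u_8=259/330 ∈ [38/55, 47/55) → index 7
j=9: u_9=289/330 ∈ [48/55, 1) → index 10
j=10: u_10=29/30 ∈ [48/55, 1) → index 10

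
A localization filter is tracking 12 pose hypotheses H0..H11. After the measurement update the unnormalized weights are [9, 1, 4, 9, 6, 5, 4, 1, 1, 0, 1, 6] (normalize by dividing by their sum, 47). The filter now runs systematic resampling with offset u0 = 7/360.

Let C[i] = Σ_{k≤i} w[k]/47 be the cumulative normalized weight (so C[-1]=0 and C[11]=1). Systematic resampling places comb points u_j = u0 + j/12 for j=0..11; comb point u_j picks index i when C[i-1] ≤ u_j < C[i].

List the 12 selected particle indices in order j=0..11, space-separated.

0 0 0 2 3 3 4 4 5 6 10 11

C = [9/47, 10/47, 14/47, 23/47, 29/47, 34/47, 38/47, 39/47, 40/47, 40/47, 41/47, 1]
j=0: u_0=7/360 ∈ [0, 9/47) → index 0
j=1: u_1=37/360 ∈ [0, 9/47) → index 0
j=2: u_2=67/360 ∈ [0, 9/47) → index 0
j=3: u_3=97/360 ∈ [10/47, 14/47) → index 2
j=4: u_4=127/360 ∈ [14/47, 23/47) → index 3
j=5: u_5=157/360 ∈ [14/47, 23/47) → index 3
j=6: u_6=187/360 ∈ [23/47, 29/47) → index 4
j=7: u_7=217/360 ∈ [23/47, 29/47) → index 4
j=8: u_8=247/360 ∈ [29/47, 34/47) → index 5
j=9: u_9=277/360 ∈ [34/47, 38/47) → index 6
j=10: u_10=307/360 ∈ [40/47, 41/47) → index 10
j=11: u_11=337/360 ∈ [41/47, 1) → index 11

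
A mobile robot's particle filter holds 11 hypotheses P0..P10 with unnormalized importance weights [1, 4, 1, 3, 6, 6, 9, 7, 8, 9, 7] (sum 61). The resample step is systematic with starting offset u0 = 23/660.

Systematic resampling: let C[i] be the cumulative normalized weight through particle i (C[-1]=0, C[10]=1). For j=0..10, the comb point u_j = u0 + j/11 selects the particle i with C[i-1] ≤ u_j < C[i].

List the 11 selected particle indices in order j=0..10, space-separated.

C = [1/61, 5/61, 6/61, 9/61, 15/61, 21/61, 30/61, 37/61, 45/61, 54/61, 1]
j=0: u_0=23/660 ∈ [1/61, 5/61) → index 1
j=1: u_1=83/660 ∈ [6/61, 9/61) → index 3
j=2: u_2=13/60 ∈ [9/61, 15/61) → index 4
j=3: u_3=203/660 ∈ [15/61, 21/61) → index 5
j=4: u_4=263/660 ∈ [21/61, 30/61) → index 6
j=5: u_5=323/660 ∈ [21/61, 30/61) → index 6
j=6: u_6=383/660 ∈ [30/61, 37/61) → index 7
j=7: u_7=443/660 ∈ [37/61, 45/61) → index 8
j=8: u_8=503/660 ∈ [45/61, 54/61) → index 9
j=9: u_9=563/660 ∈ [45/61, 54/61) → index 9
j=10: u_10=623/660 ∈ [54/61, 1) → index 10

1 3 4 5 6 6 7 8 9 9 10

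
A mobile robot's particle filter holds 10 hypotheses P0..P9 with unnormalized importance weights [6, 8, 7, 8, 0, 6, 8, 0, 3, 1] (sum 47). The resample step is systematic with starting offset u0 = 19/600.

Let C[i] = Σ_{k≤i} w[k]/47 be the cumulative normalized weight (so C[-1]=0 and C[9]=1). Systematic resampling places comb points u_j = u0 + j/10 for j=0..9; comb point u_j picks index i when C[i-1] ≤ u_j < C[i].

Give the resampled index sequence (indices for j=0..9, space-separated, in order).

C = [6/47, 14/47, 21/47, 29/47, 29/47, 35/47, 43/47, 43/47, 46/47, 1]
j=0: u_0=19/600 ∈ [0, 6/47) → index 0
j=1: u_1=79/600 ∈ [6/47, 14/47) → index 1
j=2: u_2=139/600 ∈ [6/47, 14/47) → index 1
j=3: u_3=199/600 ∈ [14/47, 21/47) → index 2
j=4: u_4=259/600 ∈ [14/47, 21/47) → index 2
j=5: u_5=319/600 ∈ [21/47, 29/47) → index 3
j=6: u_6=379/600 ∈ [29/47, 35/47) → index 5
j=7: u_7=439/600 ∈ [29/47, 35/47) → index 5
j=8: u_8=499/600 ∈ [35/47, 43/47) → index 6
j=9: u_9=559/600 ∈ [43/47, 46/47) → index 8

0 1 1 2 2 3 5 5 6 8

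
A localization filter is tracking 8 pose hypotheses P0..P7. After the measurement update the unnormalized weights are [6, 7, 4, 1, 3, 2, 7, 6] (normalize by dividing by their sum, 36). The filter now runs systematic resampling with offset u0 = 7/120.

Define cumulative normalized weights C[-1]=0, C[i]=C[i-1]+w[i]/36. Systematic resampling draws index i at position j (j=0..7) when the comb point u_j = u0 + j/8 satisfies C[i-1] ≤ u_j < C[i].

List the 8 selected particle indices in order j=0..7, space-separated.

C = [1/6, 13/36, 17/36, 1/2, 7/12, 23/36, 5/6, 1]
j=0: u_0=7/120 ∈ [0, 1/6) → index 0
j=1: u_1=11/60 ∈ [1/6, 13/36) → index 1
j=2: u_2=37/120 ∈ [1/6, 13/36) → index 1
j=3: u_3=13/30 ∈ [13/36, 17/36) → index 2
j=4: u_4=67/120 ∈ [1/2, 7/12) → index 4
j=5: u_5=41/60 ∈ [23/36, 5/6) → index 6
j=6: u_6=97/120 ∈ [23/36, 5/6) → index 6
j=7: u_7=14/15 ∈ [5/6, 1) → index 7

0 1 1 2 4 6 6 7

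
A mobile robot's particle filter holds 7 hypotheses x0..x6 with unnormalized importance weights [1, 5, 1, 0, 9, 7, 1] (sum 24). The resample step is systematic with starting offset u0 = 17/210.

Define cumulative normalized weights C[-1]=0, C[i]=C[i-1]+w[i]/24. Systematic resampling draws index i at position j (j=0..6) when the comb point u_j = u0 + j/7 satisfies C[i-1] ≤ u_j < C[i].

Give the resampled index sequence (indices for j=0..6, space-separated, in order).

1 1 4 4 4 5 5

C = [1/24, 1/4, 7/24, 7/24, 2/3, 23/24, 1]
j=0: u_0=17/210 ∈ [1/24, 1/4) → index 1
j=1: u_1=47/210 ∈ [1/24, 1/4) → index 1
j=2: u_2=11/30 ∈ [7/24, 2/3) → index 4
j=3: u_3=107/210 ∈ [7/24, 2/3) → index 4
j=4: u_4=137/210 ∈ [7/24, 2/3) → index 4
j=5: u_5=167/210 ∈ [2/3, 23/24) → index 5
j=6: u_6=197/210 ∈ [2/3, 23/24) → index 5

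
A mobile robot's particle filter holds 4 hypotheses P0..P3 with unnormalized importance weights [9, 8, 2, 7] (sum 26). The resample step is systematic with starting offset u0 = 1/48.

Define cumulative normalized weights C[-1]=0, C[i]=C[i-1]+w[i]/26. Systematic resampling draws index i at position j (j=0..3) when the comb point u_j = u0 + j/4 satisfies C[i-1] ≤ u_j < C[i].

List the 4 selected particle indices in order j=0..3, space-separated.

0 0 1 3

C = [9/26, 17/26, 19/26, 1]
j=0: u_0=1/48 ∈ [0, 9/26) → index 0
j=1: u_1=13/48 ∈ [0, 9/26) → index 0
j=2: u_2=25/48 ∈ [9/26, 17/26) → index 1
j=3: u_3=37/48 ∈ [19/26, 1) → index 3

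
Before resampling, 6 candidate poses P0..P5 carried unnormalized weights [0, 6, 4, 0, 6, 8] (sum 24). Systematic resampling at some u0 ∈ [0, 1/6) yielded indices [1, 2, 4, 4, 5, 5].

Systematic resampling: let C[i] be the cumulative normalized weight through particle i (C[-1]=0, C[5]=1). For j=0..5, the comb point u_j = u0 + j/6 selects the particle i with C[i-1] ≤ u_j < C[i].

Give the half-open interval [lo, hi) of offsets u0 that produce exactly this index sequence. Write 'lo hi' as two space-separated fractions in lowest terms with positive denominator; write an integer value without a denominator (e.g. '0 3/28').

1/12 1/6

C = [0, 1/4, 5/12, 5/12, 2/3, 1]
j=0 picked index 1: u0 ∈ [0, 1/4)
j=1 picked index 2: u0 ∈ [1/12, 1/4)
j=2 picked index 4: u0 ∈ [1/12, 1/3)
j=3 picked index 4: u0 ∈ [-1/12, 1/6)
j=4 picked index 5: u0 ∈ [0, 1/3)
j=5 picked index 5: u0 ∈ [-1/6, 1/6)
intersection: [1/12, 1/6)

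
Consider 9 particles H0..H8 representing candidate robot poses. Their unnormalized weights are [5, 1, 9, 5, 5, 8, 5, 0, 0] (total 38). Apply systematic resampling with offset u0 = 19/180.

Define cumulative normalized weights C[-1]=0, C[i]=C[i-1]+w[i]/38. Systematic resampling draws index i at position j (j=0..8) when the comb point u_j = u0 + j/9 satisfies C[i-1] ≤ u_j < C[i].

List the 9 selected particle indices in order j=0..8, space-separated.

0 2 2 3 4 5 5 6 6

C = [5/38, 3/19, 15/38, 10/19, 25/38, 33/38, 1, 1, 1]
j=0: u_0=19/180 ∈ [0, 5/38) → index 0
j=1: u_1=13/60 ∈ [3/19, 15/38) → index 2
j=2: u_2=59/180 ∈ [3/19, 15/38) → index 2
j=3: u_3=79/180 ∈ [15/38, 10/19) → index 3
j=4: u_4=11/20 ∈ [10/19, 25/38) → index 4
j=5: u_5=119/180 ∈ [25/38, 33/38) → index 5
j=6: u_6=139/180 ∈ [25/38, 33/38) → index 5
j=7: u_7=53/60 ∈ [33/38, 1) → index 6
j=8: u_8=179/180 ∈ [33/38, 1) → index 6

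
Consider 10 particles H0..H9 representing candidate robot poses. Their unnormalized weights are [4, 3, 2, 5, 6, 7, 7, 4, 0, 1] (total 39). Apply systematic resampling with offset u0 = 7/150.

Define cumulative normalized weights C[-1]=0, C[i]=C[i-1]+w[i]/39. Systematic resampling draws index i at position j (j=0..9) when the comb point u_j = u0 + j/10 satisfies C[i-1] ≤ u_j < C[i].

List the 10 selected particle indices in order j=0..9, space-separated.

0 1 3 3 4 5 5 6 6 7

C = [4/39, 7/39, 3/13, 14/39, 20/39, 9/13, 34/39, 38/39, 38/39, 1]
j=0: u_0=7/150 ∈ [0, 4/39) → index 0
j=1: u_1=11/75 ∈ [4/39, 7/39) → index 1
j=2: u_2=37/150 ∈ [3/13, 14/39) → index 3
j=3: u_3=26/75 ∈ [3/13, 14/39) → index 3
j=4: u_4=67/150 ∈ [14/39, 20/39) → index 4
j=5: u_5=41/75 ∈ [20/39, 9/13) → index 5
j=6: u_6=97/150 ∈ [20/39, 9/13) → index 5
j=7: u_7=56/75 ∈ [9/13, 34/39) → index 6
j=8: u_8=127/150 ∈ [9/13, 34/39) → index 6
j=9: u_9=71/75 ∈ [34/39, 38/39) → index 7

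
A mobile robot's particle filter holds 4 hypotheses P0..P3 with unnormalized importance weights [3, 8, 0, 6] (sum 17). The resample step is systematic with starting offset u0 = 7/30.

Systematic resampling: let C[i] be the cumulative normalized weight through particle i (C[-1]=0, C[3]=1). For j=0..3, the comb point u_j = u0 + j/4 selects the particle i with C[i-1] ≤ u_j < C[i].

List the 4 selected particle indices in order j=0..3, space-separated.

1 1 3 3

C = [3/17, 11/17, 11/17, 1]
j=0: u_0=7/30 ∈ [3/17, 11/17) → index 1
j=1: u_1=29/60 ∈ [3/17, 11/17) → index 1
j=2: u_2=11/15 ∈ [11/17, 1) → index 3
j=3: u_3=59/60 ∈ [11/17, 1) → index 3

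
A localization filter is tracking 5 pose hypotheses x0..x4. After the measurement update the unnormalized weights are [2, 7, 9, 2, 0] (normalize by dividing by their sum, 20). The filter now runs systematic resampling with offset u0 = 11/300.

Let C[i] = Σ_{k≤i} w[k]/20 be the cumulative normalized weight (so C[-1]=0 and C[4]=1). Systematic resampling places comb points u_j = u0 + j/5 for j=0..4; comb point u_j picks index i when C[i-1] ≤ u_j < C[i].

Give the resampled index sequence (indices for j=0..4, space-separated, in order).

C = [1/10, 9/20, 9/10, 1, 1]
j=0: u_0=11/300 ∈ [0, 1/10) → index 0
j=1: u_1=71/300 ∈ [1/10, 9/20) → index 1
j=2: u_2=131/300 ∈ [1/10, 9/20) → index 1
j=3: u_3=191/300 ∈ [9/20, 9/10) → index 2
j=4: u_4=251/300 ∈ [9/20, 9/10) → index 2

0 1 1 2 2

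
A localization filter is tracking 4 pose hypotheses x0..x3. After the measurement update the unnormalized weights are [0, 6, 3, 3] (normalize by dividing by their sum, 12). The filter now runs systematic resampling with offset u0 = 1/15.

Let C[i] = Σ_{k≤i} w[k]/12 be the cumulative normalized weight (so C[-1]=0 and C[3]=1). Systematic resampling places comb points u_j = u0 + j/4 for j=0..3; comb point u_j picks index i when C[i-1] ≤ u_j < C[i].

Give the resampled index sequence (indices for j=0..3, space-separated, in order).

1 1 2 3

C = [0, 1/2, 3/4, 1]
j=0: u_0=1/15 ∈ [0, 1/2) → index 1
j=1: u_1=19/60 ∈ [0, 1/2) → index 1
j=2: u_2=17/30 ∈ [1/2, 3/4) → index 2
j=3: u_3=49/60 ∈ [3/4, 1) → index 3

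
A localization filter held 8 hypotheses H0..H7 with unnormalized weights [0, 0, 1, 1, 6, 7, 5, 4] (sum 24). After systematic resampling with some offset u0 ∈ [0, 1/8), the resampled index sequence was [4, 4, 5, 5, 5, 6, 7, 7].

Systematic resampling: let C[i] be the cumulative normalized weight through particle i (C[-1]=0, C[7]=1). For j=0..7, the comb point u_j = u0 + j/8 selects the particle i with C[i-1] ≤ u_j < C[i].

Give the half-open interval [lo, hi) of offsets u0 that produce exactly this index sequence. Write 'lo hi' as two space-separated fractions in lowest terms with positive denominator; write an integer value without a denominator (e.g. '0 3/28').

C = [0, 0, 1/24, 1/12, 1/3, 5/8, 5/6, 1]
j=0 picked index 4: u0 ∈ [1/12, 1/3)
j=1 picked index 4: u0 ∈ [-1/24, 5/24)
j=2 picked index 5: u0 ∈ [1/12, 3/8)
j=3 picked index 5: u0 ∈ [-1/24, 1/4)
j=4 picked index 5: u0 ∈ [-1/6, 1/8)
j=5 picked index 6: u0 ∈ [0, 5/24)
j=6 picked index 7: u0 ∈ [1/12, 1/4)
j=7 picked index 7: u0 ∈ [-1/24, 1/8)
intersection: [1/12, 1/8)

1/12 1/8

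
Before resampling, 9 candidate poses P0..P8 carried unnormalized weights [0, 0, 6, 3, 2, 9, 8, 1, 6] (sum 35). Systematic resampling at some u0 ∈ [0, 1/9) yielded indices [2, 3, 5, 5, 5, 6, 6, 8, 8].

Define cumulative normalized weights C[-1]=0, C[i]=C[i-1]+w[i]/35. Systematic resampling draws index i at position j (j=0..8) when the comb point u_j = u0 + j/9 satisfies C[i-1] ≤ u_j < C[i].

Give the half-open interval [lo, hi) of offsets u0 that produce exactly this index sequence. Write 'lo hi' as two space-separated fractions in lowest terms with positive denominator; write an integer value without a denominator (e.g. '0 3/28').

29/315 1/9

C = [0, 0, 6/35, 9/35, 11/35, 4/7, 4/5, 29/35, 1]
j=0 picked index 2: u0 ∈ [0, 6/35)
j=1 picked index 3: u0 ∈ [19/315, 46/315)
j=2 picked index 5: u0 ∈ [29/315, 22/63)
j=3 picked index 5: u0 ∈ [-2/105, 5/21)
j=4 picked index 5: u0 ∈ [-41/315, 8/63)
j=5 picked index 6: u0 ∈ [1/63, 11/45)
j=6 picked index 6: u0 ∈ [-2/21, 2/15)
j=7 picked index 8: u0 ∈ [16/315, 2/9)
j=8 picked index 8: u0 ∈ [-19/315, 1/9)
intersection: [29/315, 1/9)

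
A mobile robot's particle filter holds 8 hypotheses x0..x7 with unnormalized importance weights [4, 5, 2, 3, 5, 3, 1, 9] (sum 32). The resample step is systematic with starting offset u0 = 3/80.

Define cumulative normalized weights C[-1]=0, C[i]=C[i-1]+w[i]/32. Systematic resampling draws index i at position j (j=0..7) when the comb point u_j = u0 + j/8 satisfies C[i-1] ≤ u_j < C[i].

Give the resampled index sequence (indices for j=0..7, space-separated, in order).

0 1 2 3 4 5 7 7

C = [1/8, 9/32, 11/32, 7/16, 19/32, 11/16, 23/32, 1]
j=0: u_0=3/80 ∈ [0, 1/8) → index 0
j=1: u_1=13/80 ∈ [1/8, 9/32) → index 1
j=2: u_2=23/80 ∈ [9/32, 11/32) → index 2
j=3: u_3=33/80 ∈ [11/32, 7/16) → index 3
j=4: u_4=43/80 ∈ [7/16, 19/32) → index 4
j=5: u_5=53/80 ∈ [19/32, 11/16) → index 5
j=6: u_6=63/80 ∈ [23/32, 1) → index 7
j=7: u_7=73/80 ∈ [23/32, 1) → index 7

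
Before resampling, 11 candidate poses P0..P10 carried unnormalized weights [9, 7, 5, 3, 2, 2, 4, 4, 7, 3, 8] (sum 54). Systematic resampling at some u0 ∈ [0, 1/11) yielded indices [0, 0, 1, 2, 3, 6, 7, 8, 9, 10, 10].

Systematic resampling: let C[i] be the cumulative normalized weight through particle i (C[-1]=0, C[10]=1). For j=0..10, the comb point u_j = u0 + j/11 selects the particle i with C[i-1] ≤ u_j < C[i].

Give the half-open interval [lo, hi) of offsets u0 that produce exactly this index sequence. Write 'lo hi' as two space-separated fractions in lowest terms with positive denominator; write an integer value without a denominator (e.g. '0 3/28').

C = [1/6, 8/27, 7/18, 4/9, 13/27, 14/27, 16/27, 2/3, 43/54, 23/27, 1]
j=0 picked index 0: u0 ∈ [0, 1/6)
j=1 picked index 0: u0 ∈ [-1/11, 5/66)
j=2 picked index 1: u0 ∈ [-1/66, 34/297)
j=3 picked index 2: u0 ∈ [7/297, 23/198)
j=4 picked index 3: u0 ∈ [5/198, 8/99)
j=5 picked index 6: u0 ∈ [19/297, 41/297)
j=6 picked index 7: u0 ∈ [14/297, 4/33)
j=7 picked index 8: u0 ∈ [1/33, 95/594)
j=8 picked index 9: u0 ∈ [41/594, 37/297)
j=9 picked index 10: u0 ∈ [10/297, 2/11)
j=10 picked index 10: u0 ∈ [-17/297, 1/11)
intersection: [41/594, 5/66)

41/594 5/66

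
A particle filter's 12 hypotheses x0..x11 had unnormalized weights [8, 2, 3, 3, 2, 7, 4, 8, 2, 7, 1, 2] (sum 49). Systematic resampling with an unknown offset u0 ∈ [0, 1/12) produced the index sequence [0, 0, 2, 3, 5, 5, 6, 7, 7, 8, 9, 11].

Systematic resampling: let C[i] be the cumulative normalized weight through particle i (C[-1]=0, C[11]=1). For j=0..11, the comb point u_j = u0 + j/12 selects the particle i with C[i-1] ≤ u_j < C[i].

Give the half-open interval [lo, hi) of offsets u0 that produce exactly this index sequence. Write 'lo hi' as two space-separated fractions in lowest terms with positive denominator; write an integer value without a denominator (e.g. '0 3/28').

C = [8/49, 10/49, 13/49, 16/49, 18/49, 25/49, 29/49, 37/49, 39/49, 46/49, 47/49, 1]
j=0 picked index 0: u0 ∈ [0, 8/49)
j=1 picked index 0: u0 ∈ [-1/12, 47/588)
j=2 picked index 2: u0 ∈ [11/294, 29/294)
j=3 picked index 3: u0 ∈ [3/196, 15/196)
j=4 picked index 5: u0 ∈ [5/147, 26/147)
j=5 picked index 5: u0 ∈ [-29/588, 55/588)
j=6 picked index 6: u0 ∈ [1/98, 9/98)
j=7 picked index 7: u0 ∈ [5/588, 101/588)
j=8 picked index 7: u0 ∈ [-11/147, 13/147)
j=9 picked index 8: u0 ∈ [1/196, 9/196)
j=10 picked index 9: u0 ∈ [-11/294, 31/294)
j=11 picked index 11: u0 ∈ [25/588, 1/12)
intersection: [25/588, 9/196)

25/588 9/196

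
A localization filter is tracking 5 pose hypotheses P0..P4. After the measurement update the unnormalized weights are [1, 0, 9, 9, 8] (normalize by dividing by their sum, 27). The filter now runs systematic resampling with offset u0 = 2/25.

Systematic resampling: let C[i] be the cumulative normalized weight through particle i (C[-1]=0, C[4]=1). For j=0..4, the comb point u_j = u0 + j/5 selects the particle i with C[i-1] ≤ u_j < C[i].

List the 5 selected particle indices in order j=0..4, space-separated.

C = [1/27, 1/27, 10/27, 19/27, 1]
j=0: u_0=2/25 ∈ [1/27, 10/27) → index 2
j=1: u_1=7/25 ∈ [1/27, 10/27) → index 2
j=2: u_2=12/25 ∈ [10/27, 19/27) → index 3
j=3: u_3=17/25 ∈ [10/27, 19/27) → index 3
j=4: u_4=22/25 ∈ [19/27, 1) → index 4

2 2 3 3 4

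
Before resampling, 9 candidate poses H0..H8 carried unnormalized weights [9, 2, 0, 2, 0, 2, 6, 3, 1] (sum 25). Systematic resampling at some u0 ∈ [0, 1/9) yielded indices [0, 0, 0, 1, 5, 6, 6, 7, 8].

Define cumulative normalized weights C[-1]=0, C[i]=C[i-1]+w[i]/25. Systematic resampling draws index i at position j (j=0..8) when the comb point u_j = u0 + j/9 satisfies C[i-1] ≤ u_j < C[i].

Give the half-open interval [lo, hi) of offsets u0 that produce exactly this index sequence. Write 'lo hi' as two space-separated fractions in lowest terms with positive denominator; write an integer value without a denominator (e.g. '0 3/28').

C = [9/25, 11/25, 11/25, 13/25, 13/25, 3/5, 21/25, 24/25, 1]
j=0 picked index 0: u0 ∈ [0, 9/25)
j=1 picked index 0: u0 ∈ [-1/9, 56/225)
j=2 picked index 0: u0 ∈ [-2/9, 31/225)
j=3 picked index 1: u0 ∈ [2/75, 8/75)
j=4 picked index 5: u0 ∈ [17/225, 7/45)
j=5 picked index 6: u0 ∈ [2/45, 64/225)
j=6 picked index 6: u0 ∈ [-1/15, 13/75)
j=7 picked index 7: u0 ∈ [14/225, 41/225)
j=8 picked index 8: u0 ∈ [16/225, 1/9)
intersection: [17/225, 8/75)

17/225 8/75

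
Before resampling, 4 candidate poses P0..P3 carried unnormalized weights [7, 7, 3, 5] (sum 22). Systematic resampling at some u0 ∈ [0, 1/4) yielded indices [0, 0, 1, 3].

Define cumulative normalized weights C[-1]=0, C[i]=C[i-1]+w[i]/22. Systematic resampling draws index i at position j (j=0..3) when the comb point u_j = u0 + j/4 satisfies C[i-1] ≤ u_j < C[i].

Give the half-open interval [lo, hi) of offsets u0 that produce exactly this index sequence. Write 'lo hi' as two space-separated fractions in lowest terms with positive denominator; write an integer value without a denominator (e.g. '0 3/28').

1/44 3/44

C = [7/22, 7/11, 17/22, 1]
j=0 picked index 0: u0 ∈ [0, 7/22)
j=1 picked index 0: u0 ∈ [-1/4, 3/44)
j=2 picked index 1: u0 ∈ [-2/11, 3/22)
j=3 picked index 3: u0 ∈ [1/44, 1/4)
intersection: [1/44, 3/44)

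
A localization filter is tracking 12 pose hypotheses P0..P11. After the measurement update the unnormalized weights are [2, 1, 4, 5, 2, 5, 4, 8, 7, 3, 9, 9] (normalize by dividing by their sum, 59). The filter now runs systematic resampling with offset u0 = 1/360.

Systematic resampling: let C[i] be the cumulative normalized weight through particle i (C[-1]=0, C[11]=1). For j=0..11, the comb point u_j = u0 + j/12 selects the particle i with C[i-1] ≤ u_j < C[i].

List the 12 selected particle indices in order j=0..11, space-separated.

0 2 3 5 6 7 7 8 9 10 10 11

C = [2/59, 3/59, 7/59, 12/59, 14/59, 19/59, 23/59, 31/59, 38/59, 41/59, 50/59, 1]
j=0: u_0=1/360 ∈ [0, 2/59) → index 0
j=1: u_1=31/360 ∈ [3/59, 7/59) → index 2
j=2: u_2=61/360 ∈ [7/59, 12/59) → index 3
j=3: u_3=91/360 ∈ [14/59, 19/59) → index 5
j=4: u_4=121/360 ∈ [19/59, 23/59) → index 6
j=5: u_5=151/360 ∈ [23/59, 31/59) → index 7
j=6: u_6=181/360 ∈ [23/59, 31/59) → index 7
j=7: u_7=211/360 ∈ [31/59, 38/59) → index 8
j=8: u_8=241/360 ∈ [38/59, 41/59) → index 9
j=9: u_9=271/360 ∈ [41/59, 50/59) → index 10
j=10: u_10=301/360 ∈ [41/59, 50/59) → index 10
j=11: u_11=331/360 ∈ [50/59, 1) → index 11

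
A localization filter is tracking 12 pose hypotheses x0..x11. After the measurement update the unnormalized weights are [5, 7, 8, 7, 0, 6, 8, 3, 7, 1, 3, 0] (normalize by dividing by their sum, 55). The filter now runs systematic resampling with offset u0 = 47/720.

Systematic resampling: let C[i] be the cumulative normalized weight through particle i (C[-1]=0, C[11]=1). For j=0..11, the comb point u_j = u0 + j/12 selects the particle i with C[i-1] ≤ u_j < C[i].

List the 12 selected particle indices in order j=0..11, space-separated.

C = [1/11, 12/55, 4/11, 27/55, 27/55, 3/5, 41/55, 4/5, 51/55, 52/55, 1, 1]
j=0: u_0=47/720 ∈ [0, 1/11) → index 0
j=1: u_1=107/720 ∈ [1/11, 12/55) → index 1
j=2: u_2=167/720 ∈ [12/55, 4/11) → index 2
j=3: u_3=227/720 ∈ [12/55, 4/11) → index 2
j=4: u_4=287/720 ∈ [4/11, 27/55) → index 3
j=5: u_5=347/720 ∈ [4/11, 27/55) → index 3
j=6: u_6=407/720 ∈ [27/55, 3/5) → index 5
j=7: u_7=467/720 ∈ [3/5, 41/55) → index 6
j=8: u_8=527/720 ∈ [3/5, 41/55) → index 6
j=9: u_9=587/720 ∈ [4/5, 51/55) → index 8
j=10: u_10=647/720 ∈ [4/5, 51/55) → index 8
j=11: u_11=707/720 ∈ [52/55, 1) → index 10

0 1 2 2 3 3 5 6 6 8 8 10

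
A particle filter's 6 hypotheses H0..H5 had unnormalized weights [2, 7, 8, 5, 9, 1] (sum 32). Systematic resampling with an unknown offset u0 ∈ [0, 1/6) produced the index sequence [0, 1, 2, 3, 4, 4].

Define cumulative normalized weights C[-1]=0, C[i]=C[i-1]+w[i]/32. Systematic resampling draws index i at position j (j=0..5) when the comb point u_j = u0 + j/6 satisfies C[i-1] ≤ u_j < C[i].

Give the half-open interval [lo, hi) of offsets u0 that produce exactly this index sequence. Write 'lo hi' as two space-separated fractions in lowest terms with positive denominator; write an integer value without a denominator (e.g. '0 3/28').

1/32 1/16

C = [1/16, 9/32, 17/32, 11/16, 31/32, 1]
j=0 picked index 0: u0 ∈ [0, 1/16)
j=1 picked index 1: u0 ∈ [-5/48, 11/96)
j=2 picked index 2: u0 ∈ [-5/96, 19/96)
j=3 picked index 3: u0 ∈ [1/32, 3/16)
j=4 picked index 4: u0 ∈ [1/48, 29/96)
j=5 picked index 4: u0 ∈ [-7/48, 13/96)
intersection: [1/32, 1/16)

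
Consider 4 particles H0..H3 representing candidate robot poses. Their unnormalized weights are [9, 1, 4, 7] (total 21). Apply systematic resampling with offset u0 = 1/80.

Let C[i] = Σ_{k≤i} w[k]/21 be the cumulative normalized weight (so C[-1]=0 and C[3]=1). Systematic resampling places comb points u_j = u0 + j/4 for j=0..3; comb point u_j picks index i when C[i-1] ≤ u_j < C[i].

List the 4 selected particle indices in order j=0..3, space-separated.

C = [3/7, 10/21, 2/3, 1]
j=0: u_0=1/80 ∈ [0, 3/7) → index 0
j=1: u_1=21/80 ∈ [0, 3/7) → index 0
j=2: u_2=41/80 ∈ [10/21, 2/3) → index 2
j=3: u_3=61/80 ∈ [2/3, 1) → index 3

0 0 2 3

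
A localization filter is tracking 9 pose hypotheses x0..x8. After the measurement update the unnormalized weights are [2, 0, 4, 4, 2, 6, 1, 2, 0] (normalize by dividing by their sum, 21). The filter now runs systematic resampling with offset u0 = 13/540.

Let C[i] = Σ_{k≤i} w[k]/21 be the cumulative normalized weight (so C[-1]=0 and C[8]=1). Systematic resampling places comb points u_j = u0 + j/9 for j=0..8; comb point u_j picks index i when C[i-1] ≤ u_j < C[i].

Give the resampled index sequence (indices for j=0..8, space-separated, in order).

0 2 2 3 3 5 5 5 7

C = [2/21, 2/21, 2/7, 10/21, 4/7, 6/7, 19/21, 1, 1]
j=0: u_0=13/540 ∈ [0, 2/21) → index 0
j=1: u_1=73/540 ∈ [2/21, 2/7) → index 2
j=2: u_2=133/540 ∈ [2/21, 2/7) → index 2
j=3: u_3=193/540 ∈ [2/7, 10/21) → index 3
j=4: u_4=253/540 ∈ [2/7, 10/21) → index 3
j=5: u_5=313/540 ∈ [4/7, 6/7) → index 5
j=6: u_6=373/540 ∈ [4/7, 6/7) → index 5
j=7: u_7=433/540 ∈ [4/7, 6/7) → index 5
j=8: u_8=493/540 ∈ [19/21, 1) → index 7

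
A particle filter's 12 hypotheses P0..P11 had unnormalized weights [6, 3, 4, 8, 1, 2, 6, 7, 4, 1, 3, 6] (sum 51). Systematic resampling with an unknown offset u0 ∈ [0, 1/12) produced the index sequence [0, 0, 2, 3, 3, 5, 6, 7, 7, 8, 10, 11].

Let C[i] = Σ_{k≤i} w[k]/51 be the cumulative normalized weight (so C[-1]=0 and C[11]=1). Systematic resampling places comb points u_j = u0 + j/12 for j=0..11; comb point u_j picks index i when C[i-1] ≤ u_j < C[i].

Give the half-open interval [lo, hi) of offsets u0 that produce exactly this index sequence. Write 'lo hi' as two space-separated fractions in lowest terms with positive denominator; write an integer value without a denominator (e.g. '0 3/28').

C = [2/17, 3/17, 13/51, 7/17, 22/51, 8/17, 10/17, 37/51, 41/51, 14/17, 15/17, 1]
j=0 picked index 0: u0 ∈ [0, 2/17)
j=1 picked index 0: u0 ∈ [-1/12, 7/204)
j=2 picked index 2: u0 ∈ [1/102, 3/34)
j=3 picked index 3: u0 ∈ [1/204, 11/68)
j=4 picked index 3: u0 ∈ [-4/51, 4/51)
j=5 picked index 5: u0 ∈ [1/68, 11/204)
j=6 picked index 6: u0 ∈ [-1/34, 3/34)
j=7 picked index 7: u0 ∈ [1/204, 29/204)
j=8 picked index 7: u0 ∈ [-4/51, 1/17)
j=9 picked index 8: u0 ∈ [-5/204, 11/204)
j=10 picked index 10: u0 ∈ [-1/102, 5/102)
j=11 picked index 11: u0 ∈ [-7/204, 1/12)
intersection: [1/68, 7/204)

1/68 7/204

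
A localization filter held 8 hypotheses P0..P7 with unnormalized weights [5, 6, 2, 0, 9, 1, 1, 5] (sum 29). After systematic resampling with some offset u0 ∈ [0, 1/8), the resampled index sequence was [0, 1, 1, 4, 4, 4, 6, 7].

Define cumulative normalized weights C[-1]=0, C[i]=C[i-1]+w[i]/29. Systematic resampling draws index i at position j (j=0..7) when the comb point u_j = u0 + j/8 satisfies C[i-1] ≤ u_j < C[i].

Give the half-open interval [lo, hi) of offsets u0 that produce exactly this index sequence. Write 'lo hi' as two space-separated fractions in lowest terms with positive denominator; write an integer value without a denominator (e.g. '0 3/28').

C = [5/29, 11/29, 13/29, 13/29, 22/29, 23/29, 24/29, 1]
j=0 picked index 0: u0 ∈ [0, 5/29)
j=1 picked index 1: u0 ∈ [11/232, 59/232)
j=2 picked index 1: u0 ∈ [-9/116, 15/116)
j=3 picked index 4: u0 ∈ [17/232, 89/232)
j=4 picked index 4: u0 ∈ [-3/58, 15/58)
j=5 picked index 4: u0 ∈ [-41/232, 31/232)
j=6 picked index 6: u0 ∈ [5/116, 9/116)
j=7 picked index 7: u0 ∈ [-11/232, 1/8)
intersection: [17/232, 9/116)

17/232 9/116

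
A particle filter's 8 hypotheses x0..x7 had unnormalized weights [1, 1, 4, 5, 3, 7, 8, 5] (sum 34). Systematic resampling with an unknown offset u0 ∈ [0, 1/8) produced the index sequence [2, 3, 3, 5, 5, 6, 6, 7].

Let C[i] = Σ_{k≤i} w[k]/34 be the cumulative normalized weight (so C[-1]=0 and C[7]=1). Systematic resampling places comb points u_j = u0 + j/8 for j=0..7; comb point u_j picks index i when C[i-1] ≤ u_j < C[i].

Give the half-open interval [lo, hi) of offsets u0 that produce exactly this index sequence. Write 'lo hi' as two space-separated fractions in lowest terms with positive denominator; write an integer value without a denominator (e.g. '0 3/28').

C = [1/34, 1/17, 3/17, 11/34, 7/17, 21/34, 29/34, 1]
j=0 picked index 2: u0 ∈ [1/17, 3/17)
j=1 picked index 3: u0 ∈ [7/136, 27/136)
j=2 picked index 3: u0 ∈ [-5/68, 5/68)
j=3 picked index 5: u0 ∈ [5/136, 33/136)
j=4 picked index 5: u0 ∈ [-3/34, 2/17)
j=5 picked index 6: u0 ∈ [-1/136, 31/136)
j=6 picked index 6: u0 ∈ [-9/68, 7/68)
j=7 picked index 7: u0 ∈ [-3/136, 1/8)
intersection: [1/17, 5/68)

1/17 5/68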